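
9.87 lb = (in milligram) 4.477e+06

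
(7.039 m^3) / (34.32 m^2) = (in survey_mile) 0.0001274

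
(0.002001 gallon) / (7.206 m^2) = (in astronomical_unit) 7.027e-18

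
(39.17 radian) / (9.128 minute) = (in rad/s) 0.07152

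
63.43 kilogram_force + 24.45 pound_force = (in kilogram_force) 74.52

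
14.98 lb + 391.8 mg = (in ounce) 239.7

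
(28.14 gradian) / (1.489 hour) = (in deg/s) 0.004725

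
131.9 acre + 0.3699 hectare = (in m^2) 5.375e+05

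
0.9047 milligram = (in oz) 3.191e-05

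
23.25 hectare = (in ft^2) 2.503e+06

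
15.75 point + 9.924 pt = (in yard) 0.009905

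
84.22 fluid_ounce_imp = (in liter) 2.393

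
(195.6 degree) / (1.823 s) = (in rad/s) 1.873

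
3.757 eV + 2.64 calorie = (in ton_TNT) 2.64e-09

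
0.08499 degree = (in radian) 0.001483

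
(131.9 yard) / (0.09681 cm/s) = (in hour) 34.61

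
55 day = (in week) 7.857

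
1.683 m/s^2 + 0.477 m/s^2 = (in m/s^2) 2.16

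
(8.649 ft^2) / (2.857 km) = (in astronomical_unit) 1.88e-15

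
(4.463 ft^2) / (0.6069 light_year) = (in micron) 7.221e-11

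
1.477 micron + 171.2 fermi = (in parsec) 4.787e-23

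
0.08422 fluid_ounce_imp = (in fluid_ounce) 0.08092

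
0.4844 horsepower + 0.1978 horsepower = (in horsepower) 0.6822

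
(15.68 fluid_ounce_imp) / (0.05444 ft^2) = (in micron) 8.809e+04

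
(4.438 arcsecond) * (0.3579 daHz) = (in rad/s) 7.701e-05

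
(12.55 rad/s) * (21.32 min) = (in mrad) 1.605e+07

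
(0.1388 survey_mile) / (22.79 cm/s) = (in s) 980.2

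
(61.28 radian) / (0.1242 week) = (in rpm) 0.00779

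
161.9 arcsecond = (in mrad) 0.7849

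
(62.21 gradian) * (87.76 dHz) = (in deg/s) 491.4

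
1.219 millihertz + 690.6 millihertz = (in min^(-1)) 41.51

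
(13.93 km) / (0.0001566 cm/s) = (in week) 1.471e+04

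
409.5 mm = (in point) 1161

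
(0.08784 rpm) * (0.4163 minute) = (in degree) 13.16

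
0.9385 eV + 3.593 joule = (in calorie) 0.8587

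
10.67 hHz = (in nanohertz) 1.067e+12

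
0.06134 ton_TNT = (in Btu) 2.433e+05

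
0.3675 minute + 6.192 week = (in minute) 6.242e+04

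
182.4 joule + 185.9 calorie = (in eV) 5.993e+21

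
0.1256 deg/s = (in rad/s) 0.002192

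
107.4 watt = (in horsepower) 0.144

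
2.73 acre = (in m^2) 1.105e+04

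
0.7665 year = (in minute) 4.029e+05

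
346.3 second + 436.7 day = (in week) 62.39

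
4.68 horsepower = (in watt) 3490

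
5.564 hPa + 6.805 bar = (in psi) 98.78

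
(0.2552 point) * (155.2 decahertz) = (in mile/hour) 0.3126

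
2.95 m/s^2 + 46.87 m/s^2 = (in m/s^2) 49.82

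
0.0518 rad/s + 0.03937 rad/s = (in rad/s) 0.09117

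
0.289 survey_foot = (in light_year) 9.311e-18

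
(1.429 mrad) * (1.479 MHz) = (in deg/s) 1.211e+05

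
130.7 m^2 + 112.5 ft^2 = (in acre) 0.03488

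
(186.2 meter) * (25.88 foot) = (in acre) 0.3629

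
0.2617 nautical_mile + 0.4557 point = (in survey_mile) 0.3012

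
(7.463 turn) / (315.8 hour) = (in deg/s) 0.002363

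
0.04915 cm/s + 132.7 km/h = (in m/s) 36.86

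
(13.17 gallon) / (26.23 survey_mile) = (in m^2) 1.181e-06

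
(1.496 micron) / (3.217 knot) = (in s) 9.039e-07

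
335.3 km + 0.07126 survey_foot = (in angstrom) 3.353e+15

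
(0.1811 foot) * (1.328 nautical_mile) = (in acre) 0.03355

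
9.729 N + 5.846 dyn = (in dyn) 9.729e+05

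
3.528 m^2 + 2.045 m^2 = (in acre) 0.001377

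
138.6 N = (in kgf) 14.13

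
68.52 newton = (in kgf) 6.987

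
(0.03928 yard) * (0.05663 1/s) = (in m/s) 0.002034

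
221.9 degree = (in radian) 3.873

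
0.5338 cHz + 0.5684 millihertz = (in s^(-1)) 0.005906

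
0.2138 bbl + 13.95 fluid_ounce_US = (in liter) 34.4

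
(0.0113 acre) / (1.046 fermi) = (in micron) 4.372e+22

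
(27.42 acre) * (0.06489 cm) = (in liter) 7.201e+04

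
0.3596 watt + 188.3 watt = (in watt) 188.7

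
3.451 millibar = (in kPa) 0.3451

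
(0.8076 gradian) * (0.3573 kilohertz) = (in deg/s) 259.7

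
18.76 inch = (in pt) 1351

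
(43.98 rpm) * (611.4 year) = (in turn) 1.413e+10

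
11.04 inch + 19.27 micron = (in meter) 0.2804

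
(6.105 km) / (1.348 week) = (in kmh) 0.02696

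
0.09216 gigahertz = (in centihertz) 9.216e+09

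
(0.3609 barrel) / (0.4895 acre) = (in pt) 0.08211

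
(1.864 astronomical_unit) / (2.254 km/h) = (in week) 7.364e+05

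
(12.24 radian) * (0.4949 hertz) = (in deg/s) 347.1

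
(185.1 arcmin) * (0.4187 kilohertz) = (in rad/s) 22.54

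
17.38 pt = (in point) 17.38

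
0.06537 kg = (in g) 65.37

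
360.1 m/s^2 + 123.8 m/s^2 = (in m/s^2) 483.9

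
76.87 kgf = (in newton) 753.8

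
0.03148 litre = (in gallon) 0.008316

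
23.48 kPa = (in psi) 3.405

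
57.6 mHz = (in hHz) 0.000576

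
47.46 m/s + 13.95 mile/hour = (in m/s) 53.7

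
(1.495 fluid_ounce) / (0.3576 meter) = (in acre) 3.055e-08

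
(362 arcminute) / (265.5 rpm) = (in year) 1.201e-10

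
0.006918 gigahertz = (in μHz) 6.918e+12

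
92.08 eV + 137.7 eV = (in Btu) 3.489e-20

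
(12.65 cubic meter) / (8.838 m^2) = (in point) 4057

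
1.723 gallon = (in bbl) 0.04102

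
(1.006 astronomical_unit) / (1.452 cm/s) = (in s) 1.036e+13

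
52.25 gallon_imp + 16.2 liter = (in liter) 253.7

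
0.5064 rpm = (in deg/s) 3.038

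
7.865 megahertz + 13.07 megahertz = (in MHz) 20.93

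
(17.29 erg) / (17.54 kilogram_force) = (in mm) 1.005e-05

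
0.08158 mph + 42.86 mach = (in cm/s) 1.459e+06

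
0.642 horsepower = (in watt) 478.7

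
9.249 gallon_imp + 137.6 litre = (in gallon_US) 47.46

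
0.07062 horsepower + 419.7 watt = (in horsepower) 0.6334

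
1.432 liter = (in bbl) 0.009007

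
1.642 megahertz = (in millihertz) 1.642e+09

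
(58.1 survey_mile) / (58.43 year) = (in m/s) 5.074e-05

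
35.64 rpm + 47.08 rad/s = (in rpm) 485.2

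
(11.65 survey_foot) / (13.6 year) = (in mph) 1.852e-08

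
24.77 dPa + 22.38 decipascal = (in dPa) 47.15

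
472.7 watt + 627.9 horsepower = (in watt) 4.687e+05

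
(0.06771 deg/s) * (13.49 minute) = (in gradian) 60.89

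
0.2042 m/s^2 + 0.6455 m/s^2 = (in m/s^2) 0.8497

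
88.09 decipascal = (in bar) 8.809e-05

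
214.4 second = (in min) 3.573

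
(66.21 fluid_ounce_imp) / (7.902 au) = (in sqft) 1.713e-14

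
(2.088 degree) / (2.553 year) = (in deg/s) 2.593e-08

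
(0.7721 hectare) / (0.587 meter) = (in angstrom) 1.315e+14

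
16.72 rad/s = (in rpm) 159.7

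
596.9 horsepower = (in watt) 4.451e+05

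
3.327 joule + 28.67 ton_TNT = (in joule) 1.2e+11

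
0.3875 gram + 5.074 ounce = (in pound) 0.318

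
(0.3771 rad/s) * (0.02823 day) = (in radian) 919.8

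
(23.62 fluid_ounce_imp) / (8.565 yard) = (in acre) 2.117e-08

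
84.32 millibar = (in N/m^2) 8432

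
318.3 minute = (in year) 0.0006056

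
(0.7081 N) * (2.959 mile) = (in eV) 2.105e+22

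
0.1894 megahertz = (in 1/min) 1.136e+07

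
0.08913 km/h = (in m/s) 0.02476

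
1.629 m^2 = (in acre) 0.0004025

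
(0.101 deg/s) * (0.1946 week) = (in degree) 1.189e+04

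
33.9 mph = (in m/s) 15.15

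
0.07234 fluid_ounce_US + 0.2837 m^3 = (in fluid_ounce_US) 9593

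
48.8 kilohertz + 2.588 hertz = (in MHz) 0.0488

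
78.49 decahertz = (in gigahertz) 7.849e-07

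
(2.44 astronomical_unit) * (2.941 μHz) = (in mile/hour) 2.401e+06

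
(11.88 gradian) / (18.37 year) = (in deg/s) 1.846e-08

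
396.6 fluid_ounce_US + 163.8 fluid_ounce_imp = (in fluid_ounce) 554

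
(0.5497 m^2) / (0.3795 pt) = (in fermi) 4.106e+18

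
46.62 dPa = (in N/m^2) 4.662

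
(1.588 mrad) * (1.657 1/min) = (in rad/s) 4.386e-05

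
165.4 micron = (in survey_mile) 1.028e-07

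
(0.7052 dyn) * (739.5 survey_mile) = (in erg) 8.393e+07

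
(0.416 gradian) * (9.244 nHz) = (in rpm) 5.768e-10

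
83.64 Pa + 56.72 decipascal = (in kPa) 0.08931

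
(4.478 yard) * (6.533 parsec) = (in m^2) 8.254e+17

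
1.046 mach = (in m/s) 356.2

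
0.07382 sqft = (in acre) 1.695e-06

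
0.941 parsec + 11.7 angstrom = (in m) 2.904e+16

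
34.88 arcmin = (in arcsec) 2093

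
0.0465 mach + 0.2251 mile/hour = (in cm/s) 1593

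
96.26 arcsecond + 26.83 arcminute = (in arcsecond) 1706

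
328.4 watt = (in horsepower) 0.4404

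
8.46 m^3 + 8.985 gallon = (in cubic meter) 8.494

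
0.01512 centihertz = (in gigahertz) 1.512e-13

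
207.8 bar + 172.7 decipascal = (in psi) 3014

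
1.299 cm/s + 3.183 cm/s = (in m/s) 0.04482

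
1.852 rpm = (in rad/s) 0.1939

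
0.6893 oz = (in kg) 0.01954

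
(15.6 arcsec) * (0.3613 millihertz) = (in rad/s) 2.733e-08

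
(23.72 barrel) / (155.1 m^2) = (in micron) 2.431e+04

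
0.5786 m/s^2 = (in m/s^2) 0.5786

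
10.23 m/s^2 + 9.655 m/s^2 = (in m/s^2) 19.88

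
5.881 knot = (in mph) 6.768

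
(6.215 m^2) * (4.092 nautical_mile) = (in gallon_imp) 1.036e+07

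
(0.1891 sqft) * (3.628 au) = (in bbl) 5.997e+10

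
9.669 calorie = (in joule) 40.46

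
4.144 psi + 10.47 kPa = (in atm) 0.3853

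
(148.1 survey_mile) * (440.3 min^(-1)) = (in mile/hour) 3.913e+06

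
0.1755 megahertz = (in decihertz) 1.755e+06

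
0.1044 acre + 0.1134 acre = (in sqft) 9487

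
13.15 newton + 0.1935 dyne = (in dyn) 1.315e+06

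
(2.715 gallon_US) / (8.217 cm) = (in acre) 3.091e-05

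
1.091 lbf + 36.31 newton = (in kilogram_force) 4.197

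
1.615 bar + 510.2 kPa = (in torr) 5038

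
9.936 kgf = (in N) 97.44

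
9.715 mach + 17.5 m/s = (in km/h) 1.197e+04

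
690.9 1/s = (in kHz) 0.6909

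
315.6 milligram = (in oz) 0.01113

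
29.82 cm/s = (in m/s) 0.2982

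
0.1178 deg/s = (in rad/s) 0.002056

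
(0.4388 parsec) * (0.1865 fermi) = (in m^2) 2.525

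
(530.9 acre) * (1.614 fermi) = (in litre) 3.468e-06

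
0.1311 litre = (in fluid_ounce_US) 4.433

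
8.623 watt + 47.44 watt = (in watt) 56.06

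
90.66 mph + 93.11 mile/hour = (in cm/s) 8215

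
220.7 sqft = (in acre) 0.005067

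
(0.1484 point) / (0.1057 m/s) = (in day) 5.733e-09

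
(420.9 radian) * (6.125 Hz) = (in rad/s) 2578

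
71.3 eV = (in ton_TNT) 2.73e-27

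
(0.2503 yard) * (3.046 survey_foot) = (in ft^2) 2.287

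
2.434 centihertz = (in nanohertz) 2.434e+07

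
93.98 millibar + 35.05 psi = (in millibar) 2511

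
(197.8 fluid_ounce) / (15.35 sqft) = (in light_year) 4.336e-19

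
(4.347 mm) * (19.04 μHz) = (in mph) 1.851e-07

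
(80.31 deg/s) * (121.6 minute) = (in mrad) 1.023e+07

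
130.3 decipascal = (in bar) 0.0001303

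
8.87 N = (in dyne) 8.87e+05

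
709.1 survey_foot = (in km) 0.2161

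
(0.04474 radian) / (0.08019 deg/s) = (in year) 1.014e-06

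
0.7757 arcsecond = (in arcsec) 0.7757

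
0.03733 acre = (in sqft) 1626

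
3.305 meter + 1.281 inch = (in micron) 3.338e+06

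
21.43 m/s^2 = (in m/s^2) 21.43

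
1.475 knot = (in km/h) 2.732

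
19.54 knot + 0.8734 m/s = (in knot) 21.24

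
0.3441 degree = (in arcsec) 1239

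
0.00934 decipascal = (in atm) 9.218e-09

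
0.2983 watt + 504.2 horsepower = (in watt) 3.76e+05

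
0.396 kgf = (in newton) 3.883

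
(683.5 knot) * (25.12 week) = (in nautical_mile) 2.884e+06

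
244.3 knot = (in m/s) 125.7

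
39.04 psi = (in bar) 2.692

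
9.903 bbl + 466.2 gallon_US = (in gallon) 882.1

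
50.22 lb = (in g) 2.278e+04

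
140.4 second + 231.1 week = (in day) 1618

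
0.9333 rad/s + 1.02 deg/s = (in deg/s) 54.49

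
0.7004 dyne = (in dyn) 0.7004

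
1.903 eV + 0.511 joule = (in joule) 0.511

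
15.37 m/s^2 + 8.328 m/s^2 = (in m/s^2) 23.7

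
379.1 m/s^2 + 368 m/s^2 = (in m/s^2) 747.1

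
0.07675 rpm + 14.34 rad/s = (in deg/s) 822.1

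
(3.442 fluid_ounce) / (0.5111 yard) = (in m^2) 0.0002178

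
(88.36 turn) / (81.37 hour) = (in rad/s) 0.001895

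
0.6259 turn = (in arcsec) 8.112e+05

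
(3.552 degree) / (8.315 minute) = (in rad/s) 0.0001243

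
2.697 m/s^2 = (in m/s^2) 2.697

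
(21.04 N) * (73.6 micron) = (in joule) 0.001549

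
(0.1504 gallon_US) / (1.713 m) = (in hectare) 3.324e-08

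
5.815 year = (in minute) 3.056e+06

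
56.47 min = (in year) 0.0001074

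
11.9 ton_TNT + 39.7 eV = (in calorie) 1.19e+10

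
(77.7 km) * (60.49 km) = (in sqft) 5.059e+10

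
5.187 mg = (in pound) 1.144e-05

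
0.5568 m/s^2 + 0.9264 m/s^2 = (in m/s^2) 1.483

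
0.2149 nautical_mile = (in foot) 1306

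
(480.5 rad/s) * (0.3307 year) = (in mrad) 5.011e+12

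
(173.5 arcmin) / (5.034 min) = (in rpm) 0.001596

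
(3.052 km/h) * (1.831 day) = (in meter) 1.341e+05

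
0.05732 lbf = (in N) 0.255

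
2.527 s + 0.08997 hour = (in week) 0.0005397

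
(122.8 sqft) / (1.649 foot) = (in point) 6.434e+04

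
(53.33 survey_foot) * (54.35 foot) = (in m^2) 269.3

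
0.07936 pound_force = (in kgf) 0.036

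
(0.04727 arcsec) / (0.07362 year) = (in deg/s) 5.656e-12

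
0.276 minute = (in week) 2.738e-05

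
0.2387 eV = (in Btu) 3.625e-23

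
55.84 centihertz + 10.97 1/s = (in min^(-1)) 691.7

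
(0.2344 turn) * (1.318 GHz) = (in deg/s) 1.112e+11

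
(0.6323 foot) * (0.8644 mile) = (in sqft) 2886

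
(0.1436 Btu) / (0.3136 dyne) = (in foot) 1.585e+08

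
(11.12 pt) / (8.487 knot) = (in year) 2.849e-11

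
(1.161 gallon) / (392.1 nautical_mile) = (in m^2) 6.052e-09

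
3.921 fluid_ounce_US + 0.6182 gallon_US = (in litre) 2.456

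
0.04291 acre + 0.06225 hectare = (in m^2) 796.2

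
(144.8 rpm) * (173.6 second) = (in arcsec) 5.43e+08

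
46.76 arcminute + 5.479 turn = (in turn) 5.481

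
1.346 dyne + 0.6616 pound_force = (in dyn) 2.943e+05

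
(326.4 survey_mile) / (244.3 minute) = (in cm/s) 3584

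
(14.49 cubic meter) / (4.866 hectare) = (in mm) 0.2978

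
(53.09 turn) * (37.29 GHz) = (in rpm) 1.188e+14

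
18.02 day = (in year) 0.04937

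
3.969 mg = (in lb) 8.75e-06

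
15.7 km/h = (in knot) 8.477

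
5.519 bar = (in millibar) 5519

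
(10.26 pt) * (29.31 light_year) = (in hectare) 1.004e+11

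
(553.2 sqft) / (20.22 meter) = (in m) 2.542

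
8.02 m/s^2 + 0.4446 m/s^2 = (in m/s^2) 8.465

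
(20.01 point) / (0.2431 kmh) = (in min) 0.001742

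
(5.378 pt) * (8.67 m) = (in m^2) 0.01645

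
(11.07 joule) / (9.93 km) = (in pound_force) 0.0002506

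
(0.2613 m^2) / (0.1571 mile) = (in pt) 2.93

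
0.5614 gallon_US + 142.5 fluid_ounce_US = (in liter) 6.339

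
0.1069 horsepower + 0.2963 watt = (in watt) 80.01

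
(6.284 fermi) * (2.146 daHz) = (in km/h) 4.855e-13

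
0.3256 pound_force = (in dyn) 1.448e+05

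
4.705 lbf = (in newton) 20.93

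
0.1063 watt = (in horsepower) 0.0001426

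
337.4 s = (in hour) 0.09372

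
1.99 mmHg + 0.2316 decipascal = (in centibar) 0.2653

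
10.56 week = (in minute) 1.064e+05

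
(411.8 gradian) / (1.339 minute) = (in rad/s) 0.08051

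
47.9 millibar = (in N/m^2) 4790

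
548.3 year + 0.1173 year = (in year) 548.4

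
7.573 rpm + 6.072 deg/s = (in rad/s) 0.899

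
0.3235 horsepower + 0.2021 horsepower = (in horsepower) 0.5256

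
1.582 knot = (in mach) 0.00239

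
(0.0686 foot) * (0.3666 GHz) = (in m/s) 7.665e+06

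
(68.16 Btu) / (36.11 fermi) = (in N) 1.991e+18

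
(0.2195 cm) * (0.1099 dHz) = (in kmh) 8.684e-05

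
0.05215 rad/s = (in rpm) 0.498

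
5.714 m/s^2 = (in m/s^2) 5.714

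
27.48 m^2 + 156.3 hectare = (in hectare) 156.3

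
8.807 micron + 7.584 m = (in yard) 8.294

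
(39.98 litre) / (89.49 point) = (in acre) 0.0003129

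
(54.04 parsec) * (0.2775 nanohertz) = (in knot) 8.995e+08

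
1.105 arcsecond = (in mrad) 0.005357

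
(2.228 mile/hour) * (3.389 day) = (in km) 291.6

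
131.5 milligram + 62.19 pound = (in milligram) 2.821e+07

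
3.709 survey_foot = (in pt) 3205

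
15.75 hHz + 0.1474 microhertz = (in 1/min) 9.45e+04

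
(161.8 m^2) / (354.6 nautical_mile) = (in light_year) 2.604e-20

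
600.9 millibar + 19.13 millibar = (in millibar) 620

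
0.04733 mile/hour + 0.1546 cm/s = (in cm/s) 2.27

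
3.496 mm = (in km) 3.496e-06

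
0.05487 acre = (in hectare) 0.02221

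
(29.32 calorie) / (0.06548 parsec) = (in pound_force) 1.365e-14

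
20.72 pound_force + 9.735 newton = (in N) 101.9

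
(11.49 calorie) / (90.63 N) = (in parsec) 1.719e-17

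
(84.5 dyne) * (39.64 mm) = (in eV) 2.091e+14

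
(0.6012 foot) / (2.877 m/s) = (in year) 2.02e-09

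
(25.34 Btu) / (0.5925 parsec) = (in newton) 1.462e-12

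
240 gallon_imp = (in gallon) 288.2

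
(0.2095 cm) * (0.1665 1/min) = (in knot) 1.13e-05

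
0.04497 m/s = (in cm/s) 4.497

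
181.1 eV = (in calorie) 6.935e-18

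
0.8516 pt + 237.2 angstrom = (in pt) 0.8517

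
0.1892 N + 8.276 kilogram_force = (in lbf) 18.29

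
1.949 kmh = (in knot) 1.052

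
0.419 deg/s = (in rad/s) 0.007313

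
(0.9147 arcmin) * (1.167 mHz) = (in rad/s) 3.105e-07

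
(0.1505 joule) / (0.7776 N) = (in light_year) 2.046e-17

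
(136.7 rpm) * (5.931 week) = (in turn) 8.173e+06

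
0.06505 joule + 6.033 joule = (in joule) 6.098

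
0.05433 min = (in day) 3.773e-05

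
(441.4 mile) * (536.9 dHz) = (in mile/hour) 8.532e+07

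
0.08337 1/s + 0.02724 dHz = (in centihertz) 8.609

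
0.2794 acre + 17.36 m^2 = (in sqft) 1.236e+04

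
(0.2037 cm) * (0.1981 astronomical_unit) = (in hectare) 6037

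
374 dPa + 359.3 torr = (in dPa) 4.794e+05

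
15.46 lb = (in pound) 15.46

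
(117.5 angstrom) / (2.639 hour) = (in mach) 3.632e-15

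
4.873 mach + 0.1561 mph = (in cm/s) 1.659e+05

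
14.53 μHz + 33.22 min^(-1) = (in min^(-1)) 33.22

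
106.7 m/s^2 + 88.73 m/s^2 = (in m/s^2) 195.4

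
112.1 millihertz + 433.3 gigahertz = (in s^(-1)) 4.333e+11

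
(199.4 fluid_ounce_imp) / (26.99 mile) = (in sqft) 1.404e-06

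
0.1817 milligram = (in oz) 6.409e-06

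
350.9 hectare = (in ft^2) 3.777e+07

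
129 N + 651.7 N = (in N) 780.7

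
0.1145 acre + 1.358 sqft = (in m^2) 463.5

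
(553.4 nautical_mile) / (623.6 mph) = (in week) 0.006079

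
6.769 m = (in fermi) 6.769e+15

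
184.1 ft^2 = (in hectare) 0.00171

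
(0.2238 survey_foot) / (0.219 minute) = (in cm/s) 0.5191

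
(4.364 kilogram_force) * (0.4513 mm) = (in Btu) 1.831e-05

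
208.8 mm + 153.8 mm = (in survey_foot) 1.19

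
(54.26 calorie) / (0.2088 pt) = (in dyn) 3.082e+11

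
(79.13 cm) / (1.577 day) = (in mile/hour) 1.299e-05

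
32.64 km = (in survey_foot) 1.071e+05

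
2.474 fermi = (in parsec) 8.018e-32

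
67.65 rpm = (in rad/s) 7.084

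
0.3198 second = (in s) 0.3198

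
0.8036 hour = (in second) 2893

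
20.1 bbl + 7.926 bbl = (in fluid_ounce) 1.507e+05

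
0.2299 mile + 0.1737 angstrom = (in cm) 3.7e+04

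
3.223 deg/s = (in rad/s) 0.05625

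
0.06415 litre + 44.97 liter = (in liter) 45.03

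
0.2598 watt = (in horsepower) 0.0003484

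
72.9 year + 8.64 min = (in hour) 6.386e+05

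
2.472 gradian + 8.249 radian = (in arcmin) 2.849e+04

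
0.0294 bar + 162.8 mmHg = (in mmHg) 184.9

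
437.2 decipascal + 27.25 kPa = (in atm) 0.2694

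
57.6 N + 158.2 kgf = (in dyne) 1.609e+08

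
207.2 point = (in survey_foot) 0.2398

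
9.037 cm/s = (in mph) 0.2022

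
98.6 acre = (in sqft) 4.295e+06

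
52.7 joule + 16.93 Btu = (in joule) 1.791e+04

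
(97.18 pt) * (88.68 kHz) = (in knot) 5910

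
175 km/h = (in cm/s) 4861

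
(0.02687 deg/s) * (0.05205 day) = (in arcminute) 7250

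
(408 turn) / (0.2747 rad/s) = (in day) 0.108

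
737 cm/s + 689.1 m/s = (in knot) 1354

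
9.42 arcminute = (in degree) 0.157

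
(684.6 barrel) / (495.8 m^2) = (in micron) 2.195e+05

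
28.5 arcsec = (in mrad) 0.1382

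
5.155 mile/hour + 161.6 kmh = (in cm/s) 4719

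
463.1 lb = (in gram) 2.101e+05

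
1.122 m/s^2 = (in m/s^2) 1.122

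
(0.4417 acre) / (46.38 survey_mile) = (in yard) 0.02619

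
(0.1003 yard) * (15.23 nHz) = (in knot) 2.715e-09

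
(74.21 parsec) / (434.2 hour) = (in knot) 2.848e+12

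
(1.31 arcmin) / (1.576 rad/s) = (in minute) 4.03e-06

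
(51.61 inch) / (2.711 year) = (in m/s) 1.533e-08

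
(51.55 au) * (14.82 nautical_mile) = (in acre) 5.23e+13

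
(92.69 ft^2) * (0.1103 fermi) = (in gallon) 2.509e-13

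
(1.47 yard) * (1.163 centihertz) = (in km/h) 0.05628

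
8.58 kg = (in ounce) 302.7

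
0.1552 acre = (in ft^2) 6761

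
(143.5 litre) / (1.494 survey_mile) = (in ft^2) 0.0006424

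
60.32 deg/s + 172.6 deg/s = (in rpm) 38.82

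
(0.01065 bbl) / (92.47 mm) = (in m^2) 0.01831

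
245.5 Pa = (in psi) 0.03561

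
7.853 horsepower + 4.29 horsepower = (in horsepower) 12.14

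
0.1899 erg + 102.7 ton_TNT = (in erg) 4.297e+18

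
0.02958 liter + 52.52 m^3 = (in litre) 5.252e+04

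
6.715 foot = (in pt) 5802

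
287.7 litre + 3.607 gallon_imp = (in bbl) 1.913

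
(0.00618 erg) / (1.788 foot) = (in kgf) 1.156e-10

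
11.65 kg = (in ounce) 410.9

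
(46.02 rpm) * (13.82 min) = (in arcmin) 1.374e+07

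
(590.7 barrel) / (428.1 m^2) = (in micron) 2.194e+05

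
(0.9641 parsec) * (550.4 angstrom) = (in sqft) 1.762e+10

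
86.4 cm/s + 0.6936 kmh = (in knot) 2.054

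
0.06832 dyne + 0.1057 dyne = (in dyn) 0.174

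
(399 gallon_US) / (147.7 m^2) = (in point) 28.99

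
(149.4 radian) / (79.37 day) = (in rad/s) 2.179e-05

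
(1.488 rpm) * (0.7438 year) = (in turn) 5.817e+05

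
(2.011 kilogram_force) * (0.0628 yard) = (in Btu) 0.001073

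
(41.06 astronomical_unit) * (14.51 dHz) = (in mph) 1.994e+13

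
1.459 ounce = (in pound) 0.09119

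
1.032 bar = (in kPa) 103.2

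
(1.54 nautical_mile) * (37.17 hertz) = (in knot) 2.061e+05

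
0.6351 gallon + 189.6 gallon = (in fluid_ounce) 2.435e+04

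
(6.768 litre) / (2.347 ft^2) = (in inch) 1.222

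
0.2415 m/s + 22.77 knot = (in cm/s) 1196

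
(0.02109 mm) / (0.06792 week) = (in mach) 1.508e-12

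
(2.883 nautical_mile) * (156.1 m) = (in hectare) 83.35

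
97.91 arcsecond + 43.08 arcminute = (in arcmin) 44.71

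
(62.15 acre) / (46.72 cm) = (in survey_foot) 1.766e+06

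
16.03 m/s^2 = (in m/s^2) 16.03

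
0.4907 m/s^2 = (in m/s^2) 0.4907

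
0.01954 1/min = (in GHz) 3.257e-13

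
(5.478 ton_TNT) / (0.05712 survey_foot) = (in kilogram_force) 1.342e+11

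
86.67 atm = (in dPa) 8.782e+07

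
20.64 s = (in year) 6.545e-07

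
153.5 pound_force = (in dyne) 6.828e+07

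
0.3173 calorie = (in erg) 1.328e+07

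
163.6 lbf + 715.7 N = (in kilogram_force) 147.2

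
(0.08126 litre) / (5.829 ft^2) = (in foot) 0.0004923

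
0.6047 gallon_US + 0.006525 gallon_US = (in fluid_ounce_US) 78.24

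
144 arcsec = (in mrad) 0.6981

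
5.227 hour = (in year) 0.0005967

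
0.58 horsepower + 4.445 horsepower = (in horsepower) 5.025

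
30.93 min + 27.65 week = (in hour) 4646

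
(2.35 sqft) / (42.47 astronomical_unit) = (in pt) 9.741e-11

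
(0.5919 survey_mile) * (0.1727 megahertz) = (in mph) 3.68e+08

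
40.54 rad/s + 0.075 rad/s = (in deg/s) 2327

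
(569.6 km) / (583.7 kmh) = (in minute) 58.55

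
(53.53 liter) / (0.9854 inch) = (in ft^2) 23.02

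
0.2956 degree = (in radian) 0.005159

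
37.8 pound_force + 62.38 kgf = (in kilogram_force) 79.53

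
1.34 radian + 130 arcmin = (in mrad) 1378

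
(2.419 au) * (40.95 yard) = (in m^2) 1.355e+13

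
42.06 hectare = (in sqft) 4.527e+06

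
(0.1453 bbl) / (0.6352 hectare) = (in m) 3.637e-06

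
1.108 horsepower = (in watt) 826.2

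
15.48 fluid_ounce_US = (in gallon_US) 0.1209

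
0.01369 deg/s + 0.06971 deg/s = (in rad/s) 0.001456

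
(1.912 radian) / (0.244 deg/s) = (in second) 449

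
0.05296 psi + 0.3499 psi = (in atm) 0.02741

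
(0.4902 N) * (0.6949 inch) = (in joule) 0.008652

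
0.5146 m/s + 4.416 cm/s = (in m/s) 0.5588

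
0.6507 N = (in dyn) 6.507e+04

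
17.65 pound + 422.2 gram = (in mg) 8.428e+06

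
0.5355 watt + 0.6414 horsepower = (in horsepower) 0.6421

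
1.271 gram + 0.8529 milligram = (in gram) 1.272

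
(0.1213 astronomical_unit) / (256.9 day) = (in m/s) 817.5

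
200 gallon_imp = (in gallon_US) 240.2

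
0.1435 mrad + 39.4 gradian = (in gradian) 39.41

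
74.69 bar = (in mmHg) 5.602e+04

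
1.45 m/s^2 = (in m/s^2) 1.45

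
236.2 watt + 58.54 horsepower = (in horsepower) 58.86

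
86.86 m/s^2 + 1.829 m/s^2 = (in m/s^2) 88.69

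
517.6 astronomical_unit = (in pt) 2.195e+17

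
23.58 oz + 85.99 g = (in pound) 1.663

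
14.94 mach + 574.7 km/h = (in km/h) 1.889e+04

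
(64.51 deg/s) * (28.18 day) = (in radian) 2.741e+06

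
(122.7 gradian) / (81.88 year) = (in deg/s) 4.277e-08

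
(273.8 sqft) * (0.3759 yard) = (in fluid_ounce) 2.956e+05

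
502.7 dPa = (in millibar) 0.5027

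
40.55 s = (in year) 1.286e-06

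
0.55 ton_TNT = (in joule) 2.301e+09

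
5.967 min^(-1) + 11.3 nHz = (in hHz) 0.0009945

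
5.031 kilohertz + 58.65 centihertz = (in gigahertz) 5.032e-06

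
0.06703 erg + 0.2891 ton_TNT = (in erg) 1.21e+16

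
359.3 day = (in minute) 5.174e+05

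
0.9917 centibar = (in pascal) 991.7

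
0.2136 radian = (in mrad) 213.6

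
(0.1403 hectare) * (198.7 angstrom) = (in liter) 0.02788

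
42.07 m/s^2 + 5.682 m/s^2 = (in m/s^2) 47.75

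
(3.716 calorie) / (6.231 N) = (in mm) 2495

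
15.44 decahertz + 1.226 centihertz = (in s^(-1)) 154.4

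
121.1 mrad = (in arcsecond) 2.498e+04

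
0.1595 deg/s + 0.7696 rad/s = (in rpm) 7.376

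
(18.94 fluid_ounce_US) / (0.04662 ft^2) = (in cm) 12.93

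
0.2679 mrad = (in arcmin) 0.921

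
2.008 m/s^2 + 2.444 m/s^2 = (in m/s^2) 4.452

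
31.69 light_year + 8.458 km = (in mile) 1.863e+14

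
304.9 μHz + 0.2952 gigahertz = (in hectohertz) 2.952e+06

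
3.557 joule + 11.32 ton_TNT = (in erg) 4.736e+17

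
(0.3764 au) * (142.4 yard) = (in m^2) 7.332e+12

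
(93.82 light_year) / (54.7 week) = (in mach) 7.88e+07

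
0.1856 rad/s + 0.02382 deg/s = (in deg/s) 10.66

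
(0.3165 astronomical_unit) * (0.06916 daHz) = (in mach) 9.617e+07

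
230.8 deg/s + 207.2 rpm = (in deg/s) 1474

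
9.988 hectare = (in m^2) 9.988e+04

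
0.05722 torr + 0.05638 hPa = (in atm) 0.0001309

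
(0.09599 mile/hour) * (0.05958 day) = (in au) 1.477e-09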